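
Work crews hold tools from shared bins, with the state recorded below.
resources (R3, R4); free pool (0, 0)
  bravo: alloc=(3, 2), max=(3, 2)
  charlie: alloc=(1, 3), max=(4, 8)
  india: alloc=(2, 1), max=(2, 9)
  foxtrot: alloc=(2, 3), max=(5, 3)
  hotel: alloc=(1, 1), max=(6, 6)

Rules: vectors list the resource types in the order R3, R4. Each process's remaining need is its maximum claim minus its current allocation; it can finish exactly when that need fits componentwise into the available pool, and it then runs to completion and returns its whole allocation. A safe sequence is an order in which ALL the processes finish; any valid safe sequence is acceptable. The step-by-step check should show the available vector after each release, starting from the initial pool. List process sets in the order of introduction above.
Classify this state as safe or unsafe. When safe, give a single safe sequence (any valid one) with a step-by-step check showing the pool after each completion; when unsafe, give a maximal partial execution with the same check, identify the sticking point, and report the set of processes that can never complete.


SAFE, for example via the order bravo, foxtrot, charlie, hotel, india.
Key observation: foxtrot marks the first exact bind of the order: its need (3, 0) fits the free (3, 2) with zero slack on a requested resource.
Walking it through:
  pool = (0, 0)
  run bravo (needs (0, 0), free (0, 0)); after release of (3, 2) the pool is (3, 2)
  run foxtrot (needs (3, 0), free (3, 2)); after release of (2, 3) the pool is (5, 5)
  run charlie (needs (3, 5), free (5, 5)); after release of (1, 3) the pool is (6, 8)
  run hotel (needs (5, 5), free (6, 8)); after release of (1, 1) the pool is (7, 9)
  run india (needs (0, 8), free (7, 9)); after release of (2, 1) the pool is (9, 10)


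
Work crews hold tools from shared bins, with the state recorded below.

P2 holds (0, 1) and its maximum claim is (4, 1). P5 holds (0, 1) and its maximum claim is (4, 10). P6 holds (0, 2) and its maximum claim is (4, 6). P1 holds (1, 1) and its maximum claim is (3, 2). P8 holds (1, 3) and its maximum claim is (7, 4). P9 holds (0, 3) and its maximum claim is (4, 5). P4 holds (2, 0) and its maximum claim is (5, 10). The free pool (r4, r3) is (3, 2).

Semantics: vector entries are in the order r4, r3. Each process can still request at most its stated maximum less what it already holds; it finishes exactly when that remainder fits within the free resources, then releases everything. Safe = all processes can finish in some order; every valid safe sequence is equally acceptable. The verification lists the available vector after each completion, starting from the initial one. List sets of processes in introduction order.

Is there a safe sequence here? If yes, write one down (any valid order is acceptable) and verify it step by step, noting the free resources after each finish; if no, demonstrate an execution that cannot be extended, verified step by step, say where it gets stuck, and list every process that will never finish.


The state is SAFE; one workable sequence: P1, P2, P6, P9, P5, P4, P8.
Key observation: the first exact fit in this order is P2 — it needs (4, 0) with (4, 3) free, meeting a requested resource to the last unit.
Check, step by step:
  pool = (3, 2)
  run P1 (needs (2, 1), free (3, 2)); after release of (1, 1) the pool is (4, 3)
  run P2 (needs (4, 0), free (4, 3)); after release of (0, 1) the pool is (4, 4)
  run P6 (needs (4, 4), free (4, 4)); after release of (0, 2) the pool is (4, 6)
  run P9 (needs (4, 2), free (4, 6)); after release of (0, 3) the pool is (4, 9)
  run P5 (needs (4, 9), free (4, 9)); after release of (0, 1) the pool is (4, 10)
  run P4 (needs (3, 10), free (4, 10)); after release of (2, 0) the pool is (6, 10)
  run P8 (needs (6, 1), free (6, 10)); after release of (1, 3) the pool is (7, 13)


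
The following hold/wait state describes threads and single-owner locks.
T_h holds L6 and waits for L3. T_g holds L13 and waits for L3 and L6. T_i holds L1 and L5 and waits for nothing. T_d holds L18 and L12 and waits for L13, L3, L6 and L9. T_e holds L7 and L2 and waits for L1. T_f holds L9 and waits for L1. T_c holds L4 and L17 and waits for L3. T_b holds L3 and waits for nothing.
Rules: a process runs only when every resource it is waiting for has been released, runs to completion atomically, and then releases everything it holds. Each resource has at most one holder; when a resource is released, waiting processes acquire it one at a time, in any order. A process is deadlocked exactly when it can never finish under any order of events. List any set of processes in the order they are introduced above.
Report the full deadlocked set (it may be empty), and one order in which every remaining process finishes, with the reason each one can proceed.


The deadlocked set is empty.
Key observation: no waiting chain loops back on itself — every chain ends at a process that waits on nothing, so everyone eventually runs.
A valid finishing order for the others: T_i, T_b, T_f, T_e, T_h, T_g, T_d, T_c.
Walking it through:
  T_i waits on nothing -> runs at once and releases L1 and L5
  T_b waits on nothing -> runs at once and releases L3
  run T_f (all its waits — L1 — are resolved); releases L9
  run T_e (all its waits — L1 — are resolved); releases L7 and L2
  run T_h (all its waits — L3 — are resolved); releases L6
  run T_g (all its waits — L3 and L6 — are resolved); releases L13
  run T_d (all its waits — L13, L3, L6 and L9 — are resolved); releases L18 and L12
  run T_c (all its waits — L3 — are resolved); releases L4 and L17


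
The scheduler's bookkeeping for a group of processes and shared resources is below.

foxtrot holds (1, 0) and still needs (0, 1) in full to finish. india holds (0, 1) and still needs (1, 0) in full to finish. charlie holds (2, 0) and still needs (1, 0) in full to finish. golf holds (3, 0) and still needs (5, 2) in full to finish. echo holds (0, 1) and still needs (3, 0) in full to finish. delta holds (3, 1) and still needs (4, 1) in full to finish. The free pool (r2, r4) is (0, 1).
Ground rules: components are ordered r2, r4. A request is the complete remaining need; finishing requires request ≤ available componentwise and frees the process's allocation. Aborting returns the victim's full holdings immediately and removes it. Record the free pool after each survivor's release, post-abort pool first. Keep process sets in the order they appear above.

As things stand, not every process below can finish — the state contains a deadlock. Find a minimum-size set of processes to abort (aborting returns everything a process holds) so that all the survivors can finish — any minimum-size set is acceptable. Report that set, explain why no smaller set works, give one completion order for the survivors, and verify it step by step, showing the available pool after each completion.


The answer: abort delta.
Key observation: before aborting delta, golf was permanently blocked — no order could ever run it; afterwards it completes at step 5.
No smaller set exists: with zero aborts the deadlock remains.
One survivor order: charlie, echo, india, foxtrot, golf. Step-by-step check (post-abort pool first):
  pool = (3, 2)
  run charlie (needs (1, 0), free (3, 2)); after release of (2, 0) the pool is (5, 2)
  run echo (needs (3, 0), free (5, 2)); after release of (0, 1) the pool is (5, 3)
  run india (needs (1, 0), free (5, 3)); after release of (0, 1) the pool is (5, 4)
  run foxtrot (needs (0, 1), free (5, 4)); after release of (1, 0) the pool is (6, 4)
  run golf (needs (5, 2), free (6, 4)); after release of (3, 0) the pool is (9, 4)


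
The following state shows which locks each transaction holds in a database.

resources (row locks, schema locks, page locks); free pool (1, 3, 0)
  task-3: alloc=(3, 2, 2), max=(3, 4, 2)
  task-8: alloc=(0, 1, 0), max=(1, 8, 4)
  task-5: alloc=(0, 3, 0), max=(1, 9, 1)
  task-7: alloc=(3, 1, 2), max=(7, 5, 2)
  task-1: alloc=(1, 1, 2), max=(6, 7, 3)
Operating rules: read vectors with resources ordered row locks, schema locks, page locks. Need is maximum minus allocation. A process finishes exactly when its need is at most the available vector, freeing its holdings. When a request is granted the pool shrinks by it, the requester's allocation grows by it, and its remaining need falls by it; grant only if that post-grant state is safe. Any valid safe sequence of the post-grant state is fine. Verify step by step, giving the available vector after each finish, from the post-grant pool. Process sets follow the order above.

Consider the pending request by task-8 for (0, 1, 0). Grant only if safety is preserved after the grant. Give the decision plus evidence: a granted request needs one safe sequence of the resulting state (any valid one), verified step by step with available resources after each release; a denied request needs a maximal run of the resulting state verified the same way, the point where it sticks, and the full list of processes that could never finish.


DENY. Granting would leave the state unsafe.
Key observation: the pool after task-3, task-7 is (7, 5, 4); every surviving request exceeds it in schema locks, so progress ends there.
On the post-grant state, task-3, task-7 is a maximal run — nothing extends it. Step-by-step check:
  pool = (1, 2, 0)
  task-3 needs (0, 2, 0) <= (1, 2, 0) -> finishes; pool += (3, 2, 2) = (4, 4, 2)
  task-7 needs (4, 4, 0) <= (4, 4, 2) -> finishes; pool += (3, 1, 2) = (7, 5, 4)
  task-8 still needs (1, 6, 4) but only (7, 5, 4) is free — short on schema locks
  task-5 still needs (1, 6, 1) but only (7, 5, 4) is free — short on schema locks
  task-1 still needs (5, 6, 1) but only (7, 5, 4) is free — short on schema locks
Post-grant, the permanently blocked set is task-8, task-5 and task-1.


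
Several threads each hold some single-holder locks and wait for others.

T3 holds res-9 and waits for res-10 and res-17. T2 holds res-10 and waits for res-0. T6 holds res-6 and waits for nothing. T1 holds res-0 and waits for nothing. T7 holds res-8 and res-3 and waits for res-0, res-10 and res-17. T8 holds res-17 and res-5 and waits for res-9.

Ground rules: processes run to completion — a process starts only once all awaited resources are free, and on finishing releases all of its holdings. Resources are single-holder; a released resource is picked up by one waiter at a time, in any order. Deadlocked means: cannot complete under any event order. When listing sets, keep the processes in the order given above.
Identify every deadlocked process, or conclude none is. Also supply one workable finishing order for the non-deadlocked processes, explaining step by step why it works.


Deadlocked: T3, T7 and T8.
Key observation: the knot is the closed ring of waits T3 -> T8 -> T3; T7 waits into the deadlock from upstream.
The rest can finish in the order T6, T1, T2.
Walking it through:
  T6: no waits; runs immediately, freeing res-6
  T1: no waits; runs immediately, freeing res-0
  run T2 (all its waits — res-0 — are resolved); releases res-10


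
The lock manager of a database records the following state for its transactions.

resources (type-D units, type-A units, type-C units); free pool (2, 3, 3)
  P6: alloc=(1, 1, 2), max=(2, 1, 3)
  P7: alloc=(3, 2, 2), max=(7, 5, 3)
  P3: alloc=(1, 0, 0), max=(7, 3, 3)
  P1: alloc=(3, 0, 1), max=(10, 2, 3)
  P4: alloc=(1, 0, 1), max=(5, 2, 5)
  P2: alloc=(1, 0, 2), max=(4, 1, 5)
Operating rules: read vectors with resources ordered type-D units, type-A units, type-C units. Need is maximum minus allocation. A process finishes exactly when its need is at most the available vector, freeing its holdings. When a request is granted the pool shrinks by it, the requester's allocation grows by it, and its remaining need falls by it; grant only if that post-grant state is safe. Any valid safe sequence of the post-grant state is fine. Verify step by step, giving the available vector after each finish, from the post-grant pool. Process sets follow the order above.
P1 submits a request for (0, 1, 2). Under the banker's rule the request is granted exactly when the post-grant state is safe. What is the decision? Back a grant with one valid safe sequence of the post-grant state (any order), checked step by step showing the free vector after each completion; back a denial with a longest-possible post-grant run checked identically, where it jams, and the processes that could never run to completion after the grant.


GRANT — the state after the grant stays safe, e.g. via P6, P2, P4, P7, P1, P3.
Key observation: granting shrinks the pool to (2, 2, 1), yet P6 still fits and the chain goes through.
Verifying the post-grant state step by step:
  pool = (2, 2, 1)
  run P6 (needs (1, 0, 1), free (2, 2, 1)); after release of (1, 1, 2) the pool is (3, 3, 3)
  run P2 (needs (3, 1, 3), free (3, 3, 3)); after release of (1, 0, 2) the pool is (4, 3, 5)
  run P4 (needs (4, 2, 4), free (4, 3, 5)); after release of (1, 0, 1) the pool is (5, 3, 6)
  run P7 (needs (4, 3, 1), free (5, 3, 6)); after release of (3, 2, 2) the pool is (8, 5, 8)
  run P1 (needs (7, 1, 0), free (8, 5, 8)); after release of (3, 1, 3) the pool is (11, 6, 11)
  run P3 (needs (6, 3, 3), free (11, 6, 11)); after release of (1, 0, 0) the pool is (12, 6, 11)


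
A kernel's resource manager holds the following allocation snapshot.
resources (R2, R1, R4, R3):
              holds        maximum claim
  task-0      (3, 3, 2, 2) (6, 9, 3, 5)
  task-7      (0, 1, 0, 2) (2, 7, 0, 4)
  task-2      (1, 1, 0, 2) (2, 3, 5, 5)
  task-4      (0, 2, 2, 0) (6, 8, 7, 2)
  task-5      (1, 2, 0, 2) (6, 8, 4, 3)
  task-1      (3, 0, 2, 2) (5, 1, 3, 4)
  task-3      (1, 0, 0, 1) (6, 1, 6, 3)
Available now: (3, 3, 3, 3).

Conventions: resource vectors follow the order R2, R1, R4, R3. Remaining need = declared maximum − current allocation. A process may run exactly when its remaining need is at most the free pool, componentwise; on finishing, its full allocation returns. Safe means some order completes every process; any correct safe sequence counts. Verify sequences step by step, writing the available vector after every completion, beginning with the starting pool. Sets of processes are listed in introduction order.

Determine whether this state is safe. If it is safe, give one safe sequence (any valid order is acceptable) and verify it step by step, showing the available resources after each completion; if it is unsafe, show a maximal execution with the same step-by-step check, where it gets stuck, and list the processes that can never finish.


The state is UNSAFE.
Key observation: after task-1, task-2 the pool peaks at (7, 4, 5, 7), and each blocked process is short somewhere: task-0 on R1; task-7 on R1; task-4 on R1; task-5 on R1; task-3 on R4.
Going as far as possible: task-1, task-2; after that, nothing fits. Verifying each step:
  pool = (3, 3, 3, 3)
  run task-1 (needs (2, 1, 1, 2), free (3, 3, 3, 3)); after release of (3, 0, 2, 2) the pool is (6, 3, 5, 5)
  run task-2 (needs (1, 2, 5, 3), free (6, 3, 5, 5)); after release of (1, 1, 0, 2) the pool is (7, 4, 5, 7)
  blocked: task-0 wants (3, 6, 1, 3), pool (7, 4, 5, 7) — not enough R1
  blocked: task-7 wants (2, 6, 0, 2), pool (7, 4, 5, 7) — not enough R1
  blocked: task-4 wants (6, 6, 5, 2), pool (7, 4, 5, 7) — not enough R1
  blocked: task-5 wants (5, 6, 4, 1), pool (7, 4, 5, 7) — not enough R1
  blocked: task-3 wants (5, 1, 6, 2), pool (7, 4, 5, 7) — not enough R4
Permanently blocked: task-0, task-7, task-4, task-5 and task-3.


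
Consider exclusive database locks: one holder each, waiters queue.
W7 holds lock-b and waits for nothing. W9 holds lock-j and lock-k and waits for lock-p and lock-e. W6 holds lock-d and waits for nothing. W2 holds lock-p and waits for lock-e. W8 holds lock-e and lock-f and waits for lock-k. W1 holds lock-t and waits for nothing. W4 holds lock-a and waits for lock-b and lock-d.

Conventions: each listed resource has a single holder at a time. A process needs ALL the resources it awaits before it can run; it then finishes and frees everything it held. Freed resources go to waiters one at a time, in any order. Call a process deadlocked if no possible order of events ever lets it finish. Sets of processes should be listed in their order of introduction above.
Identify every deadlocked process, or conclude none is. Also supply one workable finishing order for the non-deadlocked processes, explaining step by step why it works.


Deadlocked set: W9, W2 and W8.
Key observation: the knot is the closed ring of waits W9 -> W2 -> W8 -> W9; no other process is dragged down with it.
One completion order for the rest: W6, W1, W7, W4.
Verifying each step:
  W6 waits on nothing -> runs at once and releases lock-d
  W1 waits on nothing -> runs at once and releases lock-t
  W7 waits on nothing -> runs at once and releases lock-b
  run W4 (all its waits — lock-b and lock-d — are resolved); releases lock-a


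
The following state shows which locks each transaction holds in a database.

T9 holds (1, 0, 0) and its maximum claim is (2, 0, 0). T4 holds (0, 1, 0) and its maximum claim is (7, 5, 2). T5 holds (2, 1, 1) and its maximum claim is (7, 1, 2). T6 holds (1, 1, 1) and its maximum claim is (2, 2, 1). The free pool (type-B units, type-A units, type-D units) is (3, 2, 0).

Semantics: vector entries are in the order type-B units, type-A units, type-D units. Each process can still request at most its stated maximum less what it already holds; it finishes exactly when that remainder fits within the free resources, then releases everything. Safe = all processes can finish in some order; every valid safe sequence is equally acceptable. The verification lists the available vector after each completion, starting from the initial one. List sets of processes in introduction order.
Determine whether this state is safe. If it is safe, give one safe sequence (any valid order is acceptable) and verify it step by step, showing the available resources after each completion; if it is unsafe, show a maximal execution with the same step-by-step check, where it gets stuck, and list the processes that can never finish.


SAFE. One safe sequence: T6, T9, T5, T4.
Key observation: the first exact fit in this order is T5 — it needs (5, 0, 1) with (5, 3, 1) free, meeting a requested resource to the last unit.
Check, step by step:
  pool = (3, 2, 0)
  T6 needs (1, 1, 0) <= (3, 2, 0) -> finishes; pool += (1, 1, 1) = (4, 3, 1)
  T9 needs (1, 0, 0) <= (4, 3, 1) -> finishes; pool += (1, 0, 0) = (5, 3, 1)
  T5 needs (5, 0, 1) <= (5, 3, 1) -> finishes; pool += (2, 1, 1) = (7, 4, 2)
  T4 needs (7, 4, 2) <= (7, 4, 2) -> finishes; pool += (0, 1, 0) = (7, 5, 2)


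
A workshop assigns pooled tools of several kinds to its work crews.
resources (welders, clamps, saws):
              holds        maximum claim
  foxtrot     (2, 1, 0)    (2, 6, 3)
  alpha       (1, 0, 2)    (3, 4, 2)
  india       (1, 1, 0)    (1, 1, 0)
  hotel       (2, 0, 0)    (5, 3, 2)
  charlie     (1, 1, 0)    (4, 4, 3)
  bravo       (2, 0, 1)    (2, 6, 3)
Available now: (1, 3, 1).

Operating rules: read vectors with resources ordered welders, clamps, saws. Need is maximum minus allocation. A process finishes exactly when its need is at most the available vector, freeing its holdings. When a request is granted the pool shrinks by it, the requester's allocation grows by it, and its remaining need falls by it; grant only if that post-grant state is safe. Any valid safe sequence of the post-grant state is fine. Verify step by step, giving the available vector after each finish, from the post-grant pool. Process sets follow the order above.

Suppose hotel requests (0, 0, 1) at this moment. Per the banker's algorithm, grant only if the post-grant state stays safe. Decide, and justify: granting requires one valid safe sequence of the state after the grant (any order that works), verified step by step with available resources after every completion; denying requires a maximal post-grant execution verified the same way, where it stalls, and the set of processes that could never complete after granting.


GRANT — the state after the grant stays safe, e.g. via india, alpha, hotel, charlie, foxtrot, bravo.
Key observation: the grant leaves (1, 3, 0) free — enough for india, whose release restarts the cascade.
Verifying the post-grant state step by step:
  pool = (1, 3, 0)
  india: need (0, 0, 0) fits (1, 3, 0); releases (1, 1, 0), pool now (2, 4, 0)
  alpha: need (2, 4, 0) fits (2, 4, 0); releases (1, 0, 2), pool now (3, 4, 2)
  hotel: need (3, 3, 1) fits (3, 4, 2); releases (2, 0, 1), pool now (5, 4, 3)
  charlie: need (3, 3, 3) fits (5, 4, 3); releases (1, 1, 0), pool now (6, 5, 3)
  foxtrot: need (0, 5, 3) fits (6, 5, 3); releases (2, 1, 0), pool now (8, 6, 3)
  bravo: need (0, 6, 2) fits (8, 6, 3); releases (2, 0, 1), pool now (10, 6, 4)


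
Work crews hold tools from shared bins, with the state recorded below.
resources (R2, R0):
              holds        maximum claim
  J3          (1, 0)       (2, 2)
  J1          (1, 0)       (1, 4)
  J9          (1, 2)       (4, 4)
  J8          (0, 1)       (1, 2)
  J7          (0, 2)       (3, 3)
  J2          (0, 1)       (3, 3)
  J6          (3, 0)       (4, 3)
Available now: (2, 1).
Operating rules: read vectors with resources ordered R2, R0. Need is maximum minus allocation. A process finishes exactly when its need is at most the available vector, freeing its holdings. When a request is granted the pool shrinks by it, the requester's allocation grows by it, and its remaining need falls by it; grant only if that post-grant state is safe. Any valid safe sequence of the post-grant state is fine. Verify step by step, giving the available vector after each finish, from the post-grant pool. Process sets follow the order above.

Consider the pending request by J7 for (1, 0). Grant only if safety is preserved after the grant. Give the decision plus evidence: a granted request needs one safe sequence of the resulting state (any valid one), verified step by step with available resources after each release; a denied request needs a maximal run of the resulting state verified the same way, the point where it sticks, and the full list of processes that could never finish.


GRANT: granting preserves safety; a valid post-grant sequence is J8, J3, J7, J1, J9, J6, J2.
Key observation: the grant leaves (1, 1) free — enough for J8, whose release restarts the cascade.
Step-by-step check of the post-grant state:
  pool = (1, 1)
  J8: need (1, 1) fits (1, 1); releases (0, 1), pool now (1, 2)
  J3: need (1, 2) fits (1, 2); releases (1, 0), pool now (2, 2)
  J7: need (2, 1) fits (2, 2); releases (1, 2), pool now (3, 4)
  J1: need (0, 4) fits (3, 4); releases (1, 0), pool now (4, 4)
  J9: need (3, 2) fits (4, 4); releases (1, 2), pool now (5, 6)
  J6: need (1, 3) fits (5, 6); releases (3, 0), pool now (8, 6)
  J2: need (3, 2) fits (8, 6); releases (0, 1), pool now (8, 7)


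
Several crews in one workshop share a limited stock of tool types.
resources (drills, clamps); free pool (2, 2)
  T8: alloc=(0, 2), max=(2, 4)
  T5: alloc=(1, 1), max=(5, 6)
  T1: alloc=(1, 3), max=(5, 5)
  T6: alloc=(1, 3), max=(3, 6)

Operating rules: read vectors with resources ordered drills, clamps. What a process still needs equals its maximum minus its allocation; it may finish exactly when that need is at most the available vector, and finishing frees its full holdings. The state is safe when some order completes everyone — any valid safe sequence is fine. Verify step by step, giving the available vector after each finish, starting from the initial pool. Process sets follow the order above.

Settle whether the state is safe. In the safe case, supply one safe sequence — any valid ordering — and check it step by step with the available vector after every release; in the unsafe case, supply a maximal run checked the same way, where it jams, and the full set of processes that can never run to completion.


UNSAFE.
Key observation: the wall is drills: completing T8, T6 brings the pool only to (3, 7), and all the rest need more.
Going as far as possible: T8, T6; after that, nothing fits. Check, step by step:
  pool = (2, 2)
  T8 needs (2, 2) <= (2, 2) -> finishes; pool += (0, 2) = (2, 4)
  T6 needs (2, 3) <= (2, 4) -> finishes; pool += (1, 3) = (3, 7)
  T5 still needs (4, 5) but only (3, 7) is free — short on drills
  T1 still needs (4, 2) but only (3, 7) is free — short on drills
Never able to finish: T5 and T1.


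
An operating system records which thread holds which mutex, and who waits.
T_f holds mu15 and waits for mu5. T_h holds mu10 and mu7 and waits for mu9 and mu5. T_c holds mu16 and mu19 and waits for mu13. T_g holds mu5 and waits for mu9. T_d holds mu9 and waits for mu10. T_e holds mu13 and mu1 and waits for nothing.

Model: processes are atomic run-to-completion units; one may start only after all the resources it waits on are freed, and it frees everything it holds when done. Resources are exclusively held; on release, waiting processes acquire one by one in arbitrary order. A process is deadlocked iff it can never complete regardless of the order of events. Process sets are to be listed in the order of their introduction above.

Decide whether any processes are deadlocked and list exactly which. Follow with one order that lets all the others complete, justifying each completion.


Deadlocked: T_f, T_h, T_g and T_d.
Key observation: the waits loop around T_g -> T_d -> T_h -> T_g with no way out; T_f waits into the deadlock from upstream.
One completion order for the rest: T_e, T_c.
Step-by-step check:
  run T_e (it waits on nothing); releases mu13 and mu1
  T_c: everything it awaited (mu13) is free; runs, freeing mu16 and mu19


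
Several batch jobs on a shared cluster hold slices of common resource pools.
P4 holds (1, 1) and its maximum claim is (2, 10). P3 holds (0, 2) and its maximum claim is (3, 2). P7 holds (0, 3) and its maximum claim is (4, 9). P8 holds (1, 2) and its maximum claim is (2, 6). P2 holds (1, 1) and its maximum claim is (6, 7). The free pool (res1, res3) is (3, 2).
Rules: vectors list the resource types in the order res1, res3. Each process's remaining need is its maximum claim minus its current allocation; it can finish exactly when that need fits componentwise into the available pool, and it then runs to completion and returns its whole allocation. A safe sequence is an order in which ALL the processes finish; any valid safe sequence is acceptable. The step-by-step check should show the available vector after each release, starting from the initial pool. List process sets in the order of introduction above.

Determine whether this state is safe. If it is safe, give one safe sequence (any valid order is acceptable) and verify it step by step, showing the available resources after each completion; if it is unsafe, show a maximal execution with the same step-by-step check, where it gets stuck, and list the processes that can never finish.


SAFE. One safe sequence: P3, P8, P7, P4, P2.
Key observation: the first exact fit in this order is P3 — it needs (3, 0) with (3, 2) free, meeting a requested resource to the last unit.
Verifying each step:
  pool = (3, 2)
  P3: need (3, 0) fits (3, 2); releases (0, 2), pool now (3, 4)
  P8: need (1, 4) fits (3, 4); releases (1, 2), pool now (4, 6)
  P7: need (4, 6) fits (4, 6); releases (0, 3), pool now (4, 9)
  P4: need (1, 9) fits (4, 9); releases (1, 1), pool now (5, 10)
  P2: need (5, 6) fits (5, 10); releases (1, 1), pool now (6, 11)


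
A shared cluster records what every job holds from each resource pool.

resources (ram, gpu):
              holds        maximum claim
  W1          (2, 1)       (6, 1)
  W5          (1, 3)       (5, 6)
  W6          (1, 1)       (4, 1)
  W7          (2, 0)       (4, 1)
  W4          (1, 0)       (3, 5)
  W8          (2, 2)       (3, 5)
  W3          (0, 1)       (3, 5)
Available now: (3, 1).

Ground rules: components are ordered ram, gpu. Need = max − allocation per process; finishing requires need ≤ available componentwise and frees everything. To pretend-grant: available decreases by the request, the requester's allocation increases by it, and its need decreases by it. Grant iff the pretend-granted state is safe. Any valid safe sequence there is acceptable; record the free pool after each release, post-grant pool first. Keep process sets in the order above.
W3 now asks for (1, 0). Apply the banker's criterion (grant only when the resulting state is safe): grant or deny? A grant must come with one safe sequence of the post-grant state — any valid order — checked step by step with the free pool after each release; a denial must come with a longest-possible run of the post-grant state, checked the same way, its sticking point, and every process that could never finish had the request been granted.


GRANT — the state after the grant stays safe, e.g. via W7, W6, W1, W8, W4, W3, W5.
Key observation: after the grant the pool drops to (2, 1), which still lets W7 finish first and unwind the rest.
Step-by-step check of the post-grant state:
  pool = (2, 1)
  run W7 (needs (2, 1), free (2, 1)); after release of (2, 0) the pool is (4, 1)
  run W6 (needs (3, 0), free (4, 1)); after release of (1, 1) the pool is (5, 2)
  run W1 (needs (4, 0), free (5, 2)); after release of (2, 1) the pool is (7, 3)
  run W8 (needs (1, 3), free (7, 3)); after release of (2, 2) the pool is (9, 5)
  run W4 (needs (2, 5), free (9, 5)); after release of (1, 0) the pool is (10, 5)
  run W3 (needs (2, 4), free (10, 5)); after release of (1, 1) the pool is (11, 6)
  run W5 (needs (4, 3), free (11, 6)); after release of (1, 3) the pool is (12, 9)


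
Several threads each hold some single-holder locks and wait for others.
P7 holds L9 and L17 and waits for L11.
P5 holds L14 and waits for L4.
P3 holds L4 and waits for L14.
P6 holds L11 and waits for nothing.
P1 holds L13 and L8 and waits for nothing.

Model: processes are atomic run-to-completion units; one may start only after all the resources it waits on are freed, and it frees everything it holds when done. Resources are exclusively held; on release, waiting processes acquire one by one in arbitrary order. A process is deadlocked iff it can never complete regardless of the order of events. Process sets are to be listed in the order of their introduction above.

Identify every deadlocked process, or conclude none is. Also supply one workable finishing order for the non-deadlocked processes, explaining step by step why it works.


The deadlocked set is P5 and P3.
Key observation: the cycle P5 -> P3 -> P5 can never break — each member waits on the next; no other process is dragged down with it.
A valid finishing order for the others: P6, P1, P7.
Walking it through:
  run P6 (it waits on nothing); releases L11
  run P1 (it waits on nothing); releases L13 and L8
  P7 waits on L11 — all released -> runs and releases L9 and L17


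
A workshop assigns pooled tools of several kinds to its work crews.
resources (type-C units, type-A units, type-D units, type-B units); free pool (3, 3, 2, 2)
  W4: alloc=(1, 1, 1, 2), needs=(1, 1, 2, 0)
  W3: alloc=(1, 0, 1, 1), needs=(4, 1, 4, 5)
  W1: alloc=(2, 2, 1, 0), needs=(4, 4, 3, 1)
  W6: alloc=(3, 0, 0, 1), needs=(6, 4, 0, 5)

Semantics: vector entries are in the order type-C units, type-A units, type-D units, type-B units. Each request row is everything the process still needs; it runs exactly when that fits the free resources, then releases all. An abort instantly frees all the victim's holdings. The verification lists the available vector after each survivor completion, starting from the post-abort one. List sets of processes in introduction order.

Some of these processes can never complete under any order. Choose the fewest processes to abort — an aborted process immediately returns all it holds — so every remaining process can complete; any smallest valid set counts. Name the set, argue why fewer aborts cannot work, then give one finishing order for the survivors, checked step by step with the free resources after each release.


The answer: abort W3.
Key observation: the returned (1, 0, 1, 1) from W3 is what brings W6 — unrunnable before, under any order — into play at step 3.
Why nothing smaller works: aborting no one leaves the state deadlocked as given.
Survivors finish in the order: W4, W1, W6. Verifying each step (pool after the aborts first):
  pool = (4, 3, 3, 3)
  W4: need (1, 1, 2, 0) fits (4, 3, 3, 3); releases (1, 1, 1, 2), pool now (5, 4, 4, 5)
  W1: need (4, 4, 3, 1) fits (5, 4, 4, 5); releases (2, 2, 1, 0), pool now (7, 6, 5, 5)
  W6: need (6, 4, 0, 5) fits (7, 6, 5, 5); releases (3, 0, 0, 1), pool now (10, 6, 5, 6)


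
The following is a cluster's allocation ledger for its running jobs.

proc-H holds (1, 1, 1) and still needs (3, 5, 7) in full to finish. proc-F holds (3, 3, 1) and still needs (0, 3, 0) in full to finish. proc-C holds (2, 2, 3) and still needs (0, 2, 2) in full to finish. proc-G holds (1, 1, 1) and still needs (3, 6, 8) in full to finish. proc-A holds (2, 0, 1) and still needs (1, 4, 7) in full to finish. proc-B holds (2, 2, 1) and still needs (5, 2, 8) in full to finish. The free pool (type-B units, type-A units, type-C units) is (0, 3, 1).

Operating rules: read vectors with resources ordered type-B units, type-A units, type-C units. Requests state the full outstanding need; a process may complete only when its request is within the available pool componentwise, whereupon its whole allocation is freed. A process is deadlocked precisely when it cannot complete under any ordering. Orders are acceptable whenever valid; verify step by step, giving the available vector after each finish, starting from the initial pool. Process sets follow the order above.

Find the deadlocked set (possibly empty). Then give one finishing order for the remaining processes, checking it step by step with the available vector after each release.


The deadlocked set is proc-H, proc-G, proc-A and proc-B.
Key observation: after proc-F, proc-C complete, (5, 8, 5) is the best the pool ever gets, yet each leftover process wants more type-C units.
One completion order for the rest: proc-F, proc-C. Check, step by step:
  pool = (0, 3, 1)
  proc-F needs (0, 3, 0) <= (0, 3, 1) -> finishes; pool += (3, 3, 1) = (3, 6, 2)
  proc-C needs (0, 2, 2) <= (3, 6, 2) -> finishes; pool += (2, 2, 3) = (5, 8, 5)
None of the blocked processes ever fits:
  proc-H cannot run: need (3, 5, 7) vs free (5, 8, 5) (insufficient type-C units)
  proc-G cannot run: need (3, 6, 8) vs free (5, 8, 5) (insufficient type-C units)
  proc-A cannot run: need (1, 4, 7) vs free (5, 8, 5) (insufficient type-C units)
  proc-B cannot run: need (5, 2, 8) vs free (5, 8, 5) (insufficient type-C units)


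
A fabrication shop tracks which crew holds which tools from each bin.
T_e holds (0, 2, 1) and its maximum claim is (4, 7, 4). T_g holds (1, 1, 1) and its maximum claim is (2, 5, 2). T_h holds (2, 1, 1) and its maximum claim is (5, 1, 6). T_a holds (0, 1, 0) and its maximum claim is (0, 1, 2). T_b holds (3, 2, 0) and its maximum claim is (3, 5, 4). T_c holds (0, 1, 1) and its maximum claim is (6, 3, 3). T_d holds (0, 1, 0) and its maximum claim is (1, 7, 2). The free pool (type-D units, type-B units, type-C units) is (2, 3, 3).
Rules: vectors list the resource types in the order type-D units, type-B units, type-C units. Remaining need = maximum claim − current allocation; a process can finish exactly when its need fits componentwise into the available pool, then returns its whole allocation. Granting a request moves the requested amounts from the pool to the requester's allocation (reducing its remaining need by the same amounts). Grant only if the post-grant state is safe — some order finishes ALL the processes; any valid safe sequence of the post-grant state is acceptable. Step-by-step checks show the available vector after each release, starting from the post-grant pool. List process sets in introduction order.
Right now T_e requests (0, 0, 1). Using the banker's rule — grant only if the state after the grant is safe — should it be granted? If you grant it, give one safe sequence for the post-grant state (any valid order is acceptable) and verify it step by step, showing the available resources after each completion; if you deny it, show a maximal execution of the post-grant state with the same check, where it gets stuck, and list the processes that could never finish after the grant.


DENY — the pretend-granted state is unsafe.
Key observation: after T_a, T_g the pool peaks at (3, 5, 3), and each blocked process is short somewhere: T_e on type-D units; T_h on type-C units; T_b on type-C units; T_c on type-D units; T_d on type-B units.
On the post-grant state, T_a, T_g is a maximal run — nothing extends it. Check, step by step:
  pool = (2, 3, 2)
  T_a: need (0, 0, 2) fits (2, 3, 2); releases (0, 1, 0), pool now (2, 4, 2)
  T_g: need (1, 4, 1) fits (2, 4, 2); releases (1, 1, 1), pool now (3, 5, 3)
  T_e still needs (4, 5, 2) but only (3, 5, 3) is free — short on type-D units
  T_h still needs (3, 0, 5) but only (3, 5, 3) is free — short on type-C units
  T_b still needs (0, 3, 4) but only (3, 5, 3) is free — short on type-C units
  T_c still needs (6, 2, 2) but only (3, 5, 3) is free — short on type-D units
  T_d still needs (1, 6, 2) but only (3, 5, 3) is free — short on type-B units
Had the request been granted, T_e, T_h, T_b, T_c and T_d could never finish.


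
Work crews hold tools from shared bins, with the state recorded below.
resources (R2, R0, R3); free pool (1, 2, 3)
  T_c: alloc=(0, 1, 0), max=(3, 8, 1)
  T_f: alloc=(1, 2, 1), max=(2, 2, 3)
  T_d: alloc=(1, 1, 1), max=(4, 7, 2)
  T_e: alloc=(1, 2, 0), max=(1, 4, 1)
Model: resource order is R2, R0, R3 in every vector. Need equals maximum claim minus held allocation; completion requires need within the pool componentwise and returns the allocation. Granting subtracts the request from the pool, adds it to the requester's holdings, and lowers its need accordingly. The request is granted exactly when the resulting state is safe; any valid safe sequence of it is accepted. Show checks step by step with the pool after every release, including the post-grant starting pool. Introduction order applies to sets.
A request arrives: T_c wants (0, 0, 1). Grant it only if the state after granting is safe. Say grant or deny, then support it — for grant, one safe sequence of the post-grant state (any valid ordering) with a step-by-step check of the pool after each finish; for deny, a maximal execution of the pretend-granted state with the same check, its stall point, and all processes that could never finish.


GRANT. The post-grant state is safe; one safe sequence: T_f, T_e, T_d, T_c.
Key observation: the grant leaves (1, 2, 2) free — enough for T_f, whose release restarts the cascade.
Check on the post-grant state, step by step:
  pool = (1, 2, 2)
  T_f: need (1, 0, 2) fits (1, 2, 2); releases (1, 2, 1), pool now (2, 4, 3)
  T_e: need (0, 2, 1) fits (2, 4, 3); releases (1, 2, 0), pool now (3, 6, 3)
  T_d: need (3, 6, 1) fits (3, 6, 3); releases (1, 1, 1), pool now (4, 7, 4)
  T_c: need (3, 7, 0) fits (4, 7, 4); releases (0, 1, 1), pool now (4, 8, 5)


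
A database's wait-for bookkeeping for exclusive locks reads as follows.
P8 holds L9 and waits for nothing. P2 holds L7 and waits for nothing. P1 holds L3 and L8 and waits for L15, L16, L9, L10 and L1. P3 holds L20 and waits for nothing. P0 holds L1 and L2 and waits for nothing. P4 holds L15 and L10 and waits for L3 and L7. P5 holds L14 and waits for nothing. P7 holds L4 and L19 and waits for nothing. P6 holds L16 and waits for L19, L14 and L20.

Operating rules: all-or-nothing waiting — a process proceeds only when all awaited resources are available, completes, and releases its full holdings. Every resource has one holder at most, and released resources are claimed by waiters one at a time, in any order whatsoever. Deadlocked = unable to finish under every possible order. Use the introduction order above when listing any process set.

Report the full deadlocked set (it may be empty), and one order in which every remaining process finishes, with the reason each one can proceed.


Deadlocked: P1 and P4.
Key observation: the wait chain closes on itself along P1 -> P4 -> P1; no other process is dragged down with it.
One completion order for the rest: P7, P3, P8, P5, P2, P0, P6.
Step-by-step check:
  run P7 (it waits on nothing); releases L4 and L19
  run P3 (it waits on nothing); releases L20
  run P8 (it waits on nothing); releases L9
  run P5 (it waits on nothing); releases L14
  run P2 (it waits on nothing); releases L7
  run P0 (it waits on nothing); releases L1 and L2
  P6: everything it awaited (L19, L14 and L20) is free; runs, freeing L16
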